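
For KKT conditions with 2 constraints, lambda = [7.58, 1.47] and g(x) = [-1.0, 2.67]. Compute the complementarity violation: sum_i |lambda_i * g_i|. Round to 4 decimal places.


KKT complementary slackness check:
lambda_1 * g_1 = 7.58 * -1.0 = -7.58
lambda_2 * g_2 = 1.47 * 2.67 = 3.9249
Total violation = 7.58 + 3.9249 = 11.5049


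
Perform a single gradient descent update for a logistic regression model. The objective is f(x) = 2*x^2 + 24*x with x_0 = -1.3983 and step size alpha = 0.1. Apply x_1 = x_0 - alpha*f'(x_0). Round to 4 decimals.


We compute the gradient at x_0 and apply the update.
f'(x) = 4*x + 24
f'(-1.3983) = 4*-1.3983 + 24 = 18.4068
x_1 = -1.3983 - 0.1*18.4068 = -3.239


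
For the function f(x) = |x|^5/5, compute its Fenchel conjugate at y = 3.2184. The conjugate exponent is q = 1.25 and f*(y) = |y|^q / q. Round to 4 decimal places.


The conjugate exponent q satisfies 1/p + 1/q = 1.
p = 5, so q = 5/(5 - 1) = 1.25
|y|^q = 3.2184^1.25 = 4.3107
f*(3.2184) = 4.3107 / 1.25 = 3.4486


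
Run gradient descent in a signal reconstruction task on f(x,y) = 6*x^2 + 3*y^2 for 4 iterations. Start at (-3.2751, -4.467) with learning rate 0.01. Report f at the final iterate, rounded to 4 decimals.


Gradient descent on f(x,y) = 6*x^2 + 3*y^2.
Starting point: (-3.2751, -4.467), alpha = 0.01
Step 1: grad_x = 2*6*-3.2751 = -39.3012, grad_y = 2*3*-4.467 = -26.802
  x_1 = -3.2751 - 0.01*-39.3012 = -2.8821
  y_1 = -4.467 - 0.01*-26.802 = -4.199
Step 2: grad_x = 2*6*-2.8821 = -34.5851, grad_y = 2*3*-4.199 = -25.1939
  x_2 = -2.8821 - 0.01*-34.5851 = -2.5362
  y_2 = -4.199 - 0.01*-25.1939 = -3.947
Step 3: grad_x = 2*6*-2.5362 = -30.4348, grad_y = 2*3*-3.947 = -23.6822
  x_3 = -2.5362 - 0.01*-30.4348 = -2.2319
  y_3 = -3.947 - 0.01*-23.6822 = -3.7102
Step 4: grad_x = 2*6*-2.2319 = -26.7827, grad_y = 2*3*-3.7102 = -22.2613
  x_4 = -2.2319 - 0.01*-26.7827 = -1.9641
  y_4 = -3.7102 - 0.01*-22.2613 = -3.4876
f(-1.9641, -3.4876) = 6*(-1.9641)^2 + 3*(-3.4876)^2 = 59.6354


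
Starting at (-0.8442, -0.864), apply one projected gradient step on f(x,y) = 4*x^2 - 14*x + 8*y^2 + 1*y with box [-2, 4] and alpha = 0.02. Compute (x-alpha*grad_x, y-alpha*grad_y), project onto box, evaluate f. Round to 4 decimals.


Step 1: Compute gradient at (-0.8442, -0.864).
grad_x = 2*4*-0.8442 - 14 = -20.7536
grad_y = 2*8*-0.864 + 1 = -12.824
Step 2: Gradient step.
x_raw = -0.8442 - 0.02*-20.7536 = -0.4291
y_raw = -0.864 - 0.02*-12.824 = -0.6075
Step 3: Project onto [-2, 4].
x_proj = clip(-0.4291) = -0.4291
y_proj = clip(-0.6075) = -0.6075
Step 4: Evaluate f.
f(-0.4291, -0.6075) = 9.0895


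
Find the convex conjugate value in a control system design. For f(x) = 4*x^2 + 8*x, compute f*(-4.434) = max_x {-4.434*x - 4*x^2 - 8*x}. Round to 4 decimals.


f*(y) = sup_x {y*x - a*x^2 - b*x} = sup_x {(y-b)*x - a*x^2}
FOC: (y - b) - 2a*x = 0 => x* = (y - b)/(2a)
x* = (-4.434 - 8)/(2*4) = -1.5543
f*(-4.434) = (y-b)^2/(4a) = (-4.434 - 8)^2/(4*4)
= 154.6044/16 = 9.6628


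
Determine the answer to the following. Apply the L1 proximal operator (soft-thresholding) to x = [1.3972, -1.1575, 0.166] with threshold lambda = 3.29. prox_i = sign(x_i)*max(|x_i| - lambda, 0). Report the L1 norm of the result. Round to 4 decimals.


Soft-thresholding with lambda = 3.29:
prox(1.3972) = sign(1.3972)*max(|1.3972| - 3.29, 0) = 0.0
prox(-1.1575) = sign(-1.1575)*max(|-1.1575| - 3.29, 0) = 0.0
prox(0.166) = sign(0.166)*max(|0.166| - 3.29, 0) = 0.0
prox(x) = [0.0, 0.0, 0.0]
||prox(x)||_1 = 0.0 + 0.0 + 0.0 = 0.0


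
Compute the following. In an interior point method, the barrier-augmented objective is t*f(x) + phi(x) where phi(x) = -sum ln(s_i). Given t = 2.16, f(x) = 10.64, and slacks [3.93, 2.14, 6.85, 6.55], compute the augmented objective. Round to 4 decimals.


Step 1: Compute log-barrier.
ln values: [1.3686, 0.7608, 1.9242, 1.8795]
phi = -(1.3686 + 0.7608 + 1.9242 + 1.8795) = -5.9332
Step 2: Compute augmented objective.
t*f(x) = 2.16*10.64 = 22.9824
Total = 22.9824 - 5.9332 = 17.0492


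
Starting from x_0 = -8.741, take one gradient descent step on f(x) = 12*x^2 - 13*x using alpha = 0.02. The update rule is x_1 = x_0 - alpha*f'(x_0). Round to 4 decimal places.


We compute the gradient at x_0 and apply the update.
f'(x) = 24*x - 13
f'(-8.741) = 24*-8.741 - 13 = -222.784
x_1 = -8.741 - 0.02*-222.784 = -4.2853


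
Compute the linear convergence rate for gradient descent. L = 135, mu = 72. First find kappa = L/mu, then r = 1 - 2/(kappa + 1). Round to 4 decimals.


Step 1: Compute the condition number.
kappa = L/mu = 135/72 = 1.875
Step 2: Compute the convergence rate.
r = 1 - 2/(kappa + 1) = 1 - 2*mu/(L + mu) = (L - mu)/(L + mu) = 63/207 = 0.3043


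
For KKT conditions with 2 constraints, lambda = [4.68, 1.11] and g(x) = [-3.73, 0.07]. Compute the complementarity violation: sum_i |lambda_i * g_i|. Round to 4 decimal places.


KKT complementary slackness check:
lambda_1 * g_1 = 4.68 * -3.73 = -17.4564
lambda_2 * g_2 = 1.11 * 0.07 = 0.0777
Total violation = 17.4564 + 0.0777 = 17.5341


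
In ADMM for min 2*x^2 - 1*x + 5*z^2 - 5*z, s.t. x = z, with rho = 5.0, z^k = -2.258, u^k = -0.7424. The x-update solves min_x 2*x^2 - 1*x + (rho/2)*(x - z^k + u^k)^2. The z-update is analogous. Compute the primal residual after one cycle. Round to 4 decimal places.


ADMM iteration with rho = 5.0, z^k = -2.258, u^k = -0.7424
Step 1: x-update.
Minimize 2*x^2 - 1*x + (5.0/2)*(x + 2.258 - 0.7424)^2
FOC: (2*2 + 5.0)*x = 1 + 5.0*(-2.258 + 0.7424)
x^{k+1} = -0.7309
Step 2: z-update.
Minimize 5*z^2 - 5*z + (5.0/2)*(-0.7309 - z - 0.7424)^2
FOC: (2*5 + 5.0)*z = 5 + 5.0*(-0.7309 - 0.7424)
z^{k+1} = -0.1578
Step 3: u-update.
u^{k+1} = -0.7424 - 0.7309 + 0.1578 = -1.3155
Step 4: Primal residual = |-0.7309 + 0.1578| = 0.5731


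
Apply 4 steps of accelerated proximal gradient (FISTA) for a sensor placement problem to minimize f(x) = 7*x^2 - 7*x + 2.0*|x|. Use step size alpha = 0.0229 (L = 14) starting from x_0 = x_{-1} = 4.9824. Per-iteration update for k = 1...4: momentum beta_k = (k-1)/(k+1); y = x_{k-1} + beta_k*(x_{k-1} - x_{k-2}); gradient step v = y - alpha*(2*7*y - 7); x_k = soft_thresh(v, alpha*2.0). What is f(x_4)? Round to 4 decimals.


FISTA on f(x) = 7*x^2 - 7*x + 2.0*|x|
L = 14, alpha = 0.0229
Iteration 1: beta = 0.0, y = 4.9824 + 0.0*(4.9824 - 4.9824) = 4.9824
  grad(y) = 62.7536, v = y - alpha*grad = 3.5453
  prox(v) = soft_thresh(3.5453, 0.0458) = 3.4995
Iteration 2: beta = 0.3333, y = 3.4995 + 0.3333*(3.4995 - 4.9824) = 3.0053
  grad(y) = 35.0736, v = y - alpha*grad = 2.2021
  prox(v) = soft_thresh(2.2021, 0.0458) = 2.1563
Iteration 3: beta = 0.5, y = 2.1563 + 0.5*(2.1563 - 3.4995) = 1.4846
  grad(y) = 13.7849, v = y - alpha*grad = 1.169
  prox(v) = soft_thresh(1.169, 0.0458) = 1.1232
Iteration 4: beta = 0.6, y = 1.1232 + 0.6*(1.1232 - 2.1563) = 0.5033
  grad(y) = 0.0461, v = y - alpha*grad = 0.5022
  prox(v) = soft_thresh(0.5022, 0.0458) = 0.4564
f(x_4) = 7*0.4564^2 - 7*0.4564 + 2.0*|0.4564| = -0.8238


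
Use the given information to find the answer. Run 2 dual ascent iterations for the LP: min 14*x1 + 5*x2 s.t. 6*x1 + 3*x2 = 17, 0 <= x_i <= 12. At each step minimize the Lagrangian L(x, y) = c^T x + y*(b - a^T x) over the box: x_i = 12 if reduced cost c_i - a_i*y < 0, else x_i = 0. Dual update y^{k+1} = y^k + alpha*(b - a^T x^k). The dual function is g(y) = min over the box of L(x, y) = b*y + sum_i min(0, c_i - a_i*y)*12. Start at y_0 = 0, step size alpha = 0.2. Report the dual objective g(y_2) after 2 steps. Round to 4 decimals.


Dual ascent for LP: min 14*x1 + 5*x2, 6*x1 + 3*x2 = 17, 0 <= x_i <= 12
Step 1: y^k = 0.0, reduced costs: (14.0, 5.0)
  x^k = (0.0, 0.0), subgradient = b - a^T x = 17.0
  y^{k+1} = 0.0 + 0.2*17.0 = 3.4
Step 2: y^k = 3.4, reduced costs: (-6.4, -5.2)
  x^k = (12.0, 12.0), subgradient = b - a^T x = -91.0
  y^{k+1} = 3.4 + 0.2*-91.0 = -14.8
Dual objective at y_2 = -14.8: reduced costs (102.8, 49.4), box minimizer x = (0.0, 0.0)
g(y_2) = b*y + (c1 - a1*y)*x1 + (c2 - a2*y)*x2 = 17*(-14.8) + 102.8*0.0 + 49.4*0.0 = -251.6 + 0.0 + 0.0 = -251.6


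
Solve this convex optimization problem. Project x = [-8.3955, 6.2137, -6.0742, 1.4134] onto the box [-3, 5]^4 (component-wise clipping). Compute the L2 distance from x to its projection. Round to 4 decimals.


Project each component onto [-3, 5].
clip(-8.3955) = -3.0, clip(6.2137) = 5.0, clip(-6.0742) = -3.0, clip(1.4134) = 1.4134
Projection = [-3.0, 5.0, -3.0, 1.4134]
Squared diffs: [29.1114, 1.4731, 9.4507, 0.0]
Distance = sqrt(40.0352) = 6.3273


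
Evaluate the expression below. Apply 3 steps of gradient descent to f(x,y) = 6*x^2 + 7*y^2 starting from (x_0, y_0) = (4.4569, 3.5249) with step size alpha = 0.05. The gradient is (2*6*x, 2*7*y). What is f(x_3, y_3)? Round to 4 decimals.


Gradient descent on f(x,y) = 6*x^2 + 7*y^2.
Starting point: (4.4569, 3.5249), alpha = 0.05
Step 1: grad_x = 2*6*4.4569 = 53.4828, grad_y = 2*7*3.5249 = 49.3486
  x_1 = 4.4569 - 0.05*53.4828 = 1.7828
  y_1 = 3.5249 - 0.05*49.3486 = 1.0575
Step 2: grad_x = 2*6*1.7828 = 21.3931, grad_y = 2*7*1.0575 = 14.8046
  x_2 = 1.7828 - 0.05*21.3931 = 0.7131
  y_2 = 1.0575 - 0.05*14.8046 = 0.3172
Step 3: grad_x = 2*6*0.7131 = 8.5572, grad_y = 2*7*0.3172 = 4.4414
  x_3 = 0.7131 - 0.05*8.5572 = 0.2852
  y_3 = 0.3172 - 0.05*4.4414 = 0.0952
f(0.2852, 0.0952) = 6*0.2852^2 + 7*0.0952^2 = 0.5516


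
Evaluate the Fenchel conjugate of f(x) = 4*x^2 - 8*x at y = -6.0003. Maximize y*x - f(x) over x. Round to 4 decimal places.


f*(y) = sup_x {y*x - a*x^2 - b*x} = sup_x {(y-b)*x - a*x^2}
FOC: (y - b) - 2a*x = 0 => x* = (y - b)/(2a)
x* = (-6.0003 + 8)/(2*4) = 0.25
f*(-6.0003) = (y-b)^2/(4a) = (-6.0003 + 8)^2/(4*4)
= 3.9988/16 = 0.2499


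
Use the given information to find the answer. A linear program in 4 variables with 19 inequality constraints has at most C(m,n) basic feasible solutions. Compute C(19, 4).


Each vertex corresponds to some choice of n active constraints out of m, so the number of vertices is at most C(m, n) = m! / (n!(m-n)!).
m = 19, n = 4
Numerator: 19 * 18 * 17 * 16
Denominator: 4! = 24
C(19, 4) = 3876


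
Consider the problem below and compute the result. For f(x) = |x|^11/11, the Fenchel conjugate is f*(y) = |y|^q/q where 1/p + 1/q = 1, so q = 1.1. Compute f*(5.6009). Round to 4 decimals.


The conjugate exponent q satisfies 1/p + 1/q = 1.
p = 11, so q = 11/(11 - 1) = 1.1
|y|^q = 5.6009^1.1 = 6.654
f*(5.6009) = 6.654 / 1.1 = 6.0491


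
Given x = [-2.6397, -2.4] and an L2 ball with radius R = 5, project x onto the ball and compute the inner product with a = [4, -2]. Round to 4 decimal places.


Step 1: Compute ||x|| (intermediates to 6 decimals).
||x|| = sqrt((-2.6397)^2 + (-2.4)^2) = 3.567635
Step 2: Project.
Since ||x|| <= R, proj = x (no scaling needed).
proj(x) = [-2.6397, -2.4]
Step 3: Dot product.
a^T * proj(x) = 4*(-2.6397) - 2*(-2.4) = -5.7588


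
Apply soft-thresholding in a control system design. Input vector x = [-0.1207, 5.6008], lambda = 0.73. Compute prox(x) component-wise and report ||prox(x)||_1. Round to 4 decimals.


Soft-thresholding with lambda = 0.73:
prox(-0.1207) = sign(-0.1207)*max(|-0.1207| - 0.73, 0) = 0.0
prox(5.6008) = sign(5.6008)*max(|5.6008| - 0.73, 0) = 4.8708
prox(x) = [0.0, 4.8708]
||prox(x)||_1 = 0.0 + 4.8708 = 4.8708


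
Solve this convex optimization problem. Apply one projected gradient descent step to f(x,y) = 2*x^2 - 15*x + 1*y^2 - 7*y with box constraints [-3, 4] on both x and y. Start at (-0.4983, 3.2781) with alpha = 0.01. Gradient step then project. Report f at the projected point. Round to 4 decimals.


Step 1: Compute gradient at (-0.4983, 3.2781).
grad_x = 2*2*-0.4983 - 15 = -16.9932
grad_y = 2*1*3.2781 - 7 = -0.4438
Step 2: Gradient step.
x_raw = -0.4983 - 0.01*-16.9932 = -0.3284
y_raw = 3.2781 - 0.01*-0.4438 = 3.2825
Step 3: Project onto [-3, 4].
x_proj = clip(-0.3284) = -0.3284
y_proj = clip(3.2825) = 3.2825
Step 4: Evaluate f.
f(-0.3284, 3.2825) = -7.0615


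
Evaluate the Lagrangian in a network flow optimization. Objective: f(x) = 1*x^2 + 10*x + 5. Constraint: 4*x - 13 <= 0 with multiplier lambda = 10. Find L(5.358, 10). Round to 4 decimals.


Step 1: Evaluate f(x).
f(5.358) = 1*5.358^2 + 10*5.358 + 5 = 87.2882
Step 2: Evaluate g(x).
g(5.358) = 4*5.358 - 13 = 8.432
Step 3: Compute Lagrangian.
L = 87.2882 + 10*8.432 = 171.6082


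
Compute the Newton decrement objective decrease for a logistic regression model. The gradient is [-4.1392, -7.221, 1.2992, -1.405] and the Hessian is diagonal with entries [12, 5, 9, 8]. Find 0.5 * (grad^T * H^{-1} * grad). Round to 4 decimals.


Step 1: H is diagonal, so H^(-1) * g = [-0.3449, -1.4442, 0.1444, -0.1756].
Step 2: g^T H^(-1) g = sum_i g_i^2 / H_ii
  = (-4.1392)^2/12 + (-7.221)^2/5 + (1.2992)^2/9 + (-1.405)^2/8
  = 1.4277 + 10.4286 + 0.1875 + 0.2468 = 12.2906
Step 3: Objective decrease = 0.5 * g^T H^(-1) g = 6.1453


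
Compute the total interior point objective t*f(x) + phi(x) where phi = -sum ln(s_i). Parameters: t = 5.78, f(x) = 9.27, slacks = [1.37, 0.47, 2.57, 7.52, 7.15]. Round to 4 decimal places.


Step 1: Compute log-barrier.
ln values: [0.3148, -0.755, 0.9439, 2.0176, 1.9671]
phi = -(0.3148 - 0.755 + 0.9439 + 2.0176 + 1.9671) = -4.4884
Step 2: Compute augmented objective.
t*f(x) = 5.78*9.27 = 53.5806
Total = 53.5806 - 4.4884 = 49.0922


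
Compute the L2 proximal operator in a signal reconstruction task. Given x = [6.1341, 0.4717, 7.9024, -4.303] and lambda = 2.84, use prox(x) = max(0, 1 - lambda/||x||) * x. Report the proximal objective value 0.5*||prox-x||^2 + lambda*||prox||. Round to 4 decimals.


Step 1: Compute ||x||.
||x|| = 10.9002
Step 2: Compute scaling factor.
scale = max(0, 1 - 2.84/10.9002) = 0.7395
Step 3: prox(x) = [4.5359, 0.3488, 5.8435, -3.1819]
||prox(x)|| = 8.0602
Step 4: Proximal objective.
0.5*||prox-x||^2 = 4.0328
lambda*||prox|| = 22.891
Total = 26.9236


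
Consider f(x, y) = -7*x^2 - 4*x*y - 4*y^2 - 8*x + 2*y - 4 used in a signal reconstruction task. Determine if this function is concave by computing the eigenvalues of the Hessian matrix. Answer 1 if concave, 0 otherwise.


The Hessian of f(x,y) = -7*x^2 - 4*x*y - 4*y^2 - 8*x + 2*y - 4 is:
H = [[-14, -4], [-4, -8]]
Trace = -14 - 8 = -22
Determinant = -14*-8 - (-4)^2 = 96
Discriminant = (-22)^2 - 4*96 = 100.0
Eigenvalues: lambda_1 = -16.0, lambda_2 = -6.0
The function is concave.

1


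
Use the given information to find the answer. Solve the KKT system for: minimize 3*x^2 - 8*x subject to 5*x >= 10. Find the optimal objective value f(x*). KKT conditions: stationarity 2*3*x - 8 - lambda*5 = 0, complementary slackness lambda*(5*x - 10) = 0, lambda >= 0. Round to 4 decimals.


Step 1: Try lambda = 0 (constraint inactive).
x_unc = 8/(2*3) = 1.3333
Check: 5*1.3333 = 6.6665 < 10 -- violated!
Step 2: Constraint must be active: 5*x = 10
x* = 10/5 = 2.0
lambda = (2*3*2.0 - 8)/5 = 0.8
Step 3: Compute optimal value.
f(x*) = 3*2.0^2 - 8*2.0 = -4.0


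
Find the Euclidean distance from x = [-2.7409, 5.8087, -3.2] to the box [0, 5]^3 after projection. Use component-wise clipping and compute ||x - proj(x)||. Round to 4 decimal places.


Project each component onto [0, 5].
clip(-2.7409) = 0.0, clip(5.8087) = 5.0, clip(-3.2) = 0.0
Projection = [0.0, 5.0, 0.0]
Squared diffs: [7.5125, 0.654, 10.24]
Distance = sqrt(18.4065) = 4.2903


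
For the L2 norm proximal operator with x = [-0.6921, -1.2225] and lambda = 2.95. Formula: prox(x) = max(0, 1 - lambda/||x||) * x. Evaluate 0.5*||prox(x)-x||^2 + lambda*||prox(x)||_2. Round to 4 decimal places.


Step 1: Compute ||x||.
||x|| = 1.4048
Step 2: Compute scaling factor.
scale = max(0, 1 - 2.95/1.4048) = 0.0
Step 3: prox(x) = [-0.0, -0.0]
||prox(x)|| = 0.0
Step 4: Proximal objective.
0.5*||prox-x||^2 = 0.9868
lambda*||prox|| = 0.0
Total = 0.9868


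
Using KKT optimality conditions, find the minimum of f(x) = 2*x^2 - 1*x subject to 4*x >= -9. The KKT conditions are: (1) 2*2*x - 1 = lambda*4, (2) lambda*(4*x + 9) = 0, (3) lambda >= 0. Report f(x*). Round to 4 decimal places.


Step 1: Try lambda = 0 (constraint inactive).
Stationarity: 2*2*x - 1 = 0
x* = 1/(2*2) = 0.25
Check constraint: 4*0.25 = 1.0 >= -9 -- satisfied.
Step 2: Compute optimal value.
f(x*) = 2*0.25^2 - 1*0.25 = -0.125


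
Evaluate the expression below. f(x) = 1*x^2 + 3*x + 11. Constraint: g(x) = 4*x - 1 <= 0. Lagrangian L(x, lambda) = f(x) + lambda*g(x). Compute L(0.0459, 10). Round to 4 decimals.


Step 1: Evaluate f(x).
f(0.0459) = 1*0.0459^2 + 3*0.0459 + 11 = 11.1398
Step 2: Evaluate g(x).
g(0.0459) = 4*0.0459 - 1 = -0.8164
Step 3: Compute Lagrangian.
L = 11.1398 + 10*-0.8164 = 2.9758


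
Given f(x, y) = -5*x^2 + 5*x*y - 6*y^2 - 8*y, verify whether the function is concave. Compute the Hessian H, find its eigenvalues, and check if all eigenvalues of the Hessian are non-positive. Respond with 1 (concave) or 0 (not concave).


The Hessian of f(x,y) = -5*x^2 + 5*x*y - 6*y^2 - 8*y is:
H = [[-10, 5], [5, -12]]
Trace = -10 - 12 = -22
Determinant = -10*-12 - (5)^2 = 95
Discriminant = (-22)^2 - 4*95 = 104.0
Eigenvalues: lambda_1 = -16.099, lambda_2 = -5.901
The function is concave.

1


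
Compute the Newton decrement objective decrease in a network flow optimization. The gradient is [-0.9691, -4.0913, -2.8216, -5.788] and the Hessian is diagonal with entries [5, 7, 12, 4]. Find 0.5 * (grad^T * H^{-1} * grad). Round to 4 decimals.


Step 1: H is diagonal, so H^(-1) * g = [-0.1938, -0.5845, -0.2351, -1.447].
Step 2: g^T H^(-1) g = sum_i g_i^2 / H_ii
  = (-0.9691)^2/5 + (-4.0913)^2/7 + (-2.8216)^2/12 + (-5.788)^2/4
  = 0.1878 + 2.3912 + 0.6635 + 8.3752 = 11.6178
Step 3: Objective decrease = 0.5 * g^T H^(-1) g = 5.8089


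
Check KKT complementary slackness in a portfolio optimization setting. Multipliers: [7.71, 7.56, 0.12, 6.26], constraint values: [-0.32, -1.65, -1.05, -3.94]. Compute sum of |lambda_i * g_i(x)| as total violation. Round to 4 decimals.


KKT complementary slackness check:
lambda_1 * g_1 = 7.71 * -0.32 = -2.4672
lambda_2 * g_2 = 7.56 * -1.65 = -12.474
lambda_3 * g_3 = 0.12 * -1.05 = -0.126
lambda_4 * g_4 = 6.26 * -3.94 = -24.6644
Total violation = 2.4672 + 12.474 + 0.126 + 24.6644 = 39.7316


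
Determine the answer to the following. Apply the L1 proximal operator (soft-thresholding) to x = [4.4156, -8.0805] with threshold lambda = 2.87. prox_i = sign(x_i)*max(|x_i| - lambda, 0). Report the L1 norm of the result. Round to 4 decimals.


Soft-thresholding with lambda = 2.87:
prox(4.4156) = sign(4.4156)*max(|4.4156| - 2.87, 0) = 1.5456
prox(-8.0805) = sign(-8.0805)*max(|-8.0805| - 2.87, 0) = -5.2105
prox(x) = [1.5456, -5.2105]
||prox(x)||_1 = 1.5456 + 5.2105 = 6.7561


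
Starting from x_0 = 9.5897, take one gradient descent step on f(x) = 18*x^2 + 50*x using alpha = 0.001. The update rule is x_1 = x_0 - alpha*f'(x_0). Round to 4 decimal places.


We compute the gradient at x_0 and apply the update.
f'(x) = 36*x + 50
f'(9.5897) = 36*9.5897 + 50 = 395.2292
x_1 = 9.5897 - 0.001*395.2292 = 9.1945


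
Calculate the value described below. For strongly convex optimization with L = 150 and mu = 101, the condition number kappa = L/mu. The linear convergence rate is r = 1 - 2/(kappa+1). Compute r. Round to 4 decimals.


Step 1: Compute the condition number.
kappa = L/mu = 150/101 = 1.4851
Step 2: Compute the convergence rate.
r = 1 - 2/(kappa + 1) = 1 - 2*mu/(L + mu) = (L - mu)/(L + mu) = 49/251 = 0.1952


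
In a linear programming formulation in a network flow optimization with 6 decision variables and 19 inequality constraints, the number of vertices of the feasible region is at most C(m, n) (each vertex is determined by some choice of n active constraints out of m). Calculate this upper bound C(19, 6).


Each vertex corresponds to some choice of n active constraints out of m, so the number of vertices is at most C(m, n) = m! / (n!(m-n)!).
m = 19, n = 6
Numerator: 19 * 18 * 17 * 16 * 15 * 14
Denominator: 6! = 720
C(19, 6) = 27132


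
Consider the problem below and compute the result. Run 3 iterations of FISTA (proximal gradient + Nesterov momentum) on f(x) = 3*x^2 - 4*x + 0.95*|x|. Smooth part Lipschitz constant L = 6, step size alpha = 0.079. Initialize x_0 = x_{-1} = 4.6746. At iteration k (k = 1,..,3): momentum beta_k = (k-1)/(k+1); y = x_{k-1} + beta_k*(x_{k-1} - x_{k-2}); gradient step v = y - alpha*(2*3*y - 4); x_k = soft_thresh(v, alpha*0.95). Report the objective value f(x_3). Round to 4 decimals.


FISTA on f(x) = 3*x^2 - 4*x + 0.95*|x|
L = 6, alpha = 0.079
Iteration 1: beta = 0.0, y = 4.6746 + 0.0*(4.6746 - 4.6746) = 4.6746
  grad(y) = 24.0476, v = y - alpha*grad = 2.7748
  prox(v) = soft_thresh(2.7748, 0.0751) = 2.6998
Iteration 2: beta = 0.3333, y = 2.6998 + 0.3333*(2.6998 - 4.6746) = 2.0415
  grad(y) = 8.2491, v = y - alpha*grad = 1.3898
  prox(v) = soft_thresh(1.3898, 0.0751) = 1.3148
Iteration 3: beta = 0.5, y = 1.3148 + 0.5*(1.3148 - 2.6998) = 0.6223
  grad(y) = -0.2663, v = y - alpha*grad = 0.6433
  prox(v) = soft_thresh(0.6433, 0.0751) = 0.5683
f(x_3) = 3*0.5683^2 - 4*0.5683 + 0.95*|0.5683| = -0.7644


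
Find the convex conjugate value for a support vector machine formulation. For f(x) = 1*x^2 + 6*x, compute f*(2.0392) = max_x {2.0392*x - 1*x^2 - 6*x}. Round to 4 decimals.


f*(y) = sup_x {y*x - a*x^2 - b*x} = sup_x {(y-b)*x - a*x^2}
FOC: (y - b) - 2a*x = 0 => x* = (y - b)/(2a)
x* = (2.0392 - 6)/(2*1) = -1.9804
f*(2.0392) = (y-b)^2/(4a) = (2.0392 - 6)^2/(4*1)
= 15.6879/4 = 3.922


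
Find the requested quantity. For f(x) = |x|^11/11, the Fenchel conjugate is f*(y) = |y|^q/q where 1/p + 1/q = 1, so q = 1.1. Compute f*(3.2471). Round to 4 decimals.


The conjugate exponent q satisfies 1/p + 1/q = 1.
p = 11, so q = 11/(11 - 1) = 1.1
|y|^q = 3.2471^1.1 = 3.653
f*(3.2471) = 3.653 / 1.1 = 3.3209


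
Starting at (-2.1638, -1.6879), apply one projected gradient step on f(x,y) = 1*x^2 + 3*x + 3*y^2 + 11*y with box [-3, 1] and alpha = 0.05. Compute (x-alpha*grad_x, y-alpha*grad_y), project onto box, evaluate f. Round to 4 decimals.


Step 1: Compute gradient at (-2.1638, -1.6879).
grad_x = 2*1*-2.1638 + 3 = -1.3276
grad_y = 2*3*-1.6879 + 11 = 0.8726
Step 2: Gradient step.
x_raw = -2.1638 - 0.05*-1.3276 = -2.0974
y_raw = -1.6879 - 0.05*0.8726 = -1.7315
Step 3: Project onto [-3, 1].
x_proj = clip(-2.0974) = -2.0974
y_proj = clip(-1.7315) = -1.7315
Step 4: Evaluate f.
f(-2.0974, -1.7315) = -11.9453


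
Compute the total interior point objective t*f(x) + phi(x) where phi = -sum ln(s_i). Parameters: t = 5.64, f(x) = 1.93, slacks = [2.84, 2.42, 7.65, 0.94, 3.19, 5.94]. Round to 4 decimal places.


Step 1: Compute log-barrier.
ln values: [1.0438, 0.8838, 2.0347, -0.0619, 1.16, 1.7817]
phi = -(1.0438 + 0.8838 + 2.0347 - 0.0619 + 1.16 + 1.7817) = -6.8421
Step 2: Compute augmented objective.
t*f(x) = 5.64*1.93 = 10.8852
Total = 10.8852 - 6.8421 = 4.0431


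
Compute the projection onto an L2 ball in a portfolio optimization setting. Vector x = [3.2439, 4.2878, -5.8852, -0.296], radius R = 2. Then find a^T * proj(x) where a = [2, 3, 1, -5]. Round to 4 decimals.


Step 1: Compute ||x|| (intermediates to 6 decimals).
||x|| = sqrt(3.2439^2 + 4.2878^2 + (-5.8852)^2 + (-0.296)^2) = 7.976924
Step 2: Project.
Since ||x|| > R, scale = R/||x|| = 2/7.976924 = 0.250723, proj(x) = scale * x
proj(x) = [0.81332, 1.07505, -1.475555, -0.074214]
Step 3: Dot product.
a^T * proj(x) = 2*0.81332 + 3*1.07505 + 1*(-1.475555) - 5*(-0.074214) = 3.7473


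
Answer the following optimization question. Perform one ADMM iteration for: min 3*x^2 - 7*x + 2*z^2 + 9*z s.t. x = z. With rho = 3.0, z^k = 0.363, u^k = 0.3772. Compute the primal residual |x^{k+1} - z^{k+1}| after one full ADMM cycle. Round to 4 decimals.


ADMM iteration with rho = 3.0, z^k = 0.363, u^k = 0.3772
Step 1: x-update.
Minimize 3*x^2 - 7*x + (3.0/2)*(x - 0.363 + 0.3772)^2
FOC: (2*3 + 3.0)*x = 7 + 3.0*(0.363 - 0.3772)
x^{k+1} = 0.773
Step 2: z-update.
Minimize 2*z^2 + 9*z + (3.0/2)*(0.773 - z + 0.3772)^2
FOC: (2*2 + 3.0)*z = -9 + 3.0*(0.773 + 0.3772)
z^{k+1} = -0.7928
Step 3: u-update.
u^{k+1} = 0.3772 + 0.773 + 0.7928 = 1.943
Step 4: Primal residual = |0.773 + 0.7928| = 1.5658


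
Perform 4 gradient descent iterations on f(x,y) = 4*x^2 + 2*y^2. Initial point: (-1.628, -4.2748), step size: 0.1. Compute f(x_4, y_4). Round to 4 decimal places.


Gradient descent on f(x,y) = 4*x^2 + 2*y^2.
Starting point: (-1.628, -4.2748), alpha = 0.1
Step 1: grad_x = 2*4*-1.628 = -13.024, grad_y = 2*2*-4.2748 = -17.0992
  x_1 = -1.628 - 0.1*-13.024 = -0.3256
  y_1 = -4.2748 - 0.1*-17.0992 = -2.5649
Step 2: grad_x = 2*4*-0.3256 = -2.6048, grad_y = 2*2*-2.5649 = -10.2595
  x_2 = -0.3256 - 0.1*-2.6048 = -0.0651
  y_2 = -2.5649 - 0.1*-10.2595 = -1.5389
Step 3: grad_x = 2*4*-0.0651 = -0.521, grad_y = 2*2*-1.5389 = -6.1557
  x_3 = -0.0651 - 0.1*-0.521 = -0.013
  y_3 = -1.5389 - 0.1*-6.1557 = -0.9234
Step 4: grad_x = 2*4*-0.013 = -0.1042, grad_y = 2*2*-0.9234 = -3.6934
  x_4 = -0.013 - 0.1*-0.1042 = -0.0026
  y_4 = -0.9234 - 0.1*-3.6934 = -0.554
f(-0.0026, -0.554) = 4*(-0.0026)^2 + 2*(-0.554)^2 = 0.6139


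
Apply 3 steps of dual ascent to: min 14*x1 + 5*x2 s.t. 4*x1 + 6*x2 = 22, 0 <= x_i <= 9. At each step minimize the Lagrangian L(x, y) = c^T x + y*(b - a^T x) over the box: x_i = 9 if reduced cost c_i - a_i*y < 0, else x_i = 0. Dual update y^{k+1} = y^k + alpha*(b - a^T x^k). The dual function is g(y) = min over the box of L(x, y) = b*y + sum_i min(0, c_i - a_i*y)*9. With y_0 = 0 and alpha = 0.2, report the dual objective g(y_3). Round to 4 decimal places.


Dual ascent for LP: min 14*x1 + 5*x2, 4*x1 + 6*x2 = 22, 0 <= x_i <= 9
Step 1: y^k = 0.0, reduced costs: (14.0, 5.0)
  x^k = (0.0, 0.0), subgradient = b - a^T x = 22.0
  y^{k+1} = 0.0 + 0.2*22.0 = 4.4
Step 2: y^k = 4.4, reduced costs: (-3.6, -21.4)
  x^k = (9.0, 9.0), subgradient = b - a^T x = -68.0
  y^{k+1} = 4.4 + 0.2*-68.0 = -9.2
Step 3: y^k = -9.2, reduced costs: (50.8, 60.2)
  x^k = (0.0, 0.0), subgradient = b - a^T x = 22.0
  y^{k+1} = -9.2 + 0.2*22.0 = -4.8
Dual objective at y_3 = -4.8: reduced costs (33.2, 33.8), box minimizer x = (0.0, 0.0)
g(y_3) = b*y + (c1 - a1*y)*x1 + (c2 - a2*y)*x2 = 22*(-4.8) + 33.2*0.0 + 33.8*0.0 = -105.6 + 0.0 + 0.0 = -105.6


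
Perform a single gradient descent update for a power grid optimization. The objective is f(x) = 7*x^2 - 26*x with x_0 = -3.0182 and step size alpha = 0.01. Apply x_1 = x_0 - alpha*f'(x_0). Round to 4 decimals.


We compute the gradient at x_0 and apply the update.
f'(x) = 14*x - 26
f'(-3.0182) = 14*-3.0182 - 26 = -68.2548
x_1 = -3.0182 - 0.01*-68.2548 = -2.3357


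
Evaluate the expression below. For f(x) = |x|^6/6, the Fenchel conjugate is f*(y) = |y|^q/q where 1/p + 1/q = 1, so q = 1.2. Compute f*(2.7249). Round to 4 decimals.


The conjugate exponent q satisfies 1/p + 1/q = 1.
p = 6, so q = 6/(6 - 1) = 1.2
|y|^q = 2.7249^1.2 = 3.3298
f*(2.7249) = 3.3298 / 1.2 = 2.7748


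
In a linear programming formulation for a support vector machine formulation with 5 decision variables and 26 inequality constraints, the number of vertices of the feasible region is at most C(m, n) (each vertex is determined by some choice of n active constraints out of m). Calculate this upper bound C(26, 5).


Each vertex corresponds to some choice of n active constraints out of m, so the number of vertices is at most C(m, n) = m! / (n!(m-n)!).
m = 26, n = 5
Numerator: 26 * 25 * 24 * 23 * 22
Denominator: 5! = 120
C(26, 5) = 65780


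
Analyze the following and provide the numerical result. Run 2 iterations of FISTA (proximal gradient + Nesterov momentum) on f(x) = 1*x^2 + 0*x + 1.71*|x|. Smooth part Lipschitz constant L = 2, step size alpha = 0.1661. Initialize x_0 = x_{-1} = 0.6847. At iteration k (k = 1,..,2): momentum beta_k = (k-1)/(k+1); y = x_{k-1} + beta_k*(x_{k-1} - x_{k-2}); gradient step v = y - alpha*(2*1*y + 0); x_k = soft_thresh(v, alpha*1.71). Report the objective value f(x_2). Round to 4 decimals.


FISTA on f(x) = 1*x^2 + 0*x + 1.71*|x|
L = 2, alpha = 0.1661
Iteration 1: beta = 0.0, y = 0.6847 + 0.0*(0.6847 - 0.6847) = 0.6847
  grad(y) = 1.3694, v = y - alpha*grad = 0.4572
  prox(v) = soft_thresh(0.4572, 0.284) = 0.1732
Iteration 2: beta = 0.3333, y = 0.1732 + 0.3333*(0.1732 - 0.6847) = 0.0027
  grad(y) = 0.0054, v = y - alpha*grad = 0.0018
  prox(v) = soft_thresh(0.0018, 0.284) = 0.0
f(x_2) = 1*0.0^2 + 0*0.0 + 1.71*|0.0| = 0.0


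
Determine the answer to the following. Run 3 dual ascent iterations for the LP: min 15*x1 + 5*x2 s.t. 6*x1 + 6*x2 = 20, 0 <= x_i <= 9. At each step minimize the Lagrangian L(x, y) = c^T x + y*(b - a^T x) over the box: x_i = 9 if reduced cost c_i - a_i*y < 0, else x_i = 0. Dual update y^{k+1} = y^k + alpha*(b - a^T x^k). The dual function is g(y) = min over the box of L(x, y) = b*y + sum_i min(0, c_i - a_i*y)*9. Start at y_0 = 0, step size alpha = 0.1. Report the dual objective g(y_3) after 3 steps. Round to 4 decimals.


Dual ascent for LP: min 15*x1 + 5*x2, 6*x1 + 6*x2 = 20, 0 <= x_i <= 9
Step 1: y^k = 0.0, reduced costs: (15.0, 5.0)
  x^k = (0.0, 0.0), subgradient = b - a^T x = 20.0
  y^{k+1} = 0.0 + 0.1*20.0 = 2.0
Step 2: y^k = 2.0, reduced costs: (3.0, -7.0)
  x^k = (0.0, 9.0), subgradient = b - a^T x = -34.0
  y^{k+1} = 2.0 + 0.1*-34.0 = -1.4
Step 3: y^k = -1.4, reduced costs: (23.4, 13.4)
  x^k = (0.0, 0.0), subgradient = b - a^T x = 20.0
  y^{k+1} = -1.4 + 0.1*20.0 = 0.6
Dual objective at y_3 = 0.6: reduced costs (11.4, 1.4), box minimizer x = (0.0, 0.0)
g(y_3) = b*y + (c1 - a1*y)*x1 + (c2 - a2*y)*x2 = 20*0.6 + 11.4*0.0 + 1.4*0.0 = 12.0 + 0.0 + 0.0 = 12.0


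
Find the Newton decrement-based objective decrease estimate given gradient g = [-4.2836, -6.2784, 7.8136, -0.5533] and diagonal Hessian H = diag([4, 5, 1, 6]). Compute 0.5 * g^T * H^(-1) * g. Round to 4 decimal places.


Step 1: H is diagonal, so H^(-1) * g = [-1.0709, -1.2557, 7.8136, -0.0922].
Step 2: g^T H^(-1) g = sum_i g_i^2 / H_ii
  = (-4.2836)^2/4 + (-6.2784)^2/5 + (7.8136)^2/1 + (-0.5533)^2/6
  = 4.5873 + 7.8837 + 61.0523 + 0.051 = 73.5743
Step 3: Objective decrease = 0.5 * g^T H^(-1) g = 36.7872


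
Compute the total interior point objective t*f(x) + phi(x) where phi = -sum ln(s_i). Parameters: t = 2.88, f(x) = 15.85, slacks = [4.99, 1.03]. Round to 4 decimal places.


Step 1: Compute log-barrier.
ln values: [1.6074, 0.0296]
phi = -(1.6074 + 0.0296) = -1.637
Step 2: Compute augmented objective.
t*f(x) = 2.88*15.85 = 45.648
Total = 45.648 - 1.637 = 44.011


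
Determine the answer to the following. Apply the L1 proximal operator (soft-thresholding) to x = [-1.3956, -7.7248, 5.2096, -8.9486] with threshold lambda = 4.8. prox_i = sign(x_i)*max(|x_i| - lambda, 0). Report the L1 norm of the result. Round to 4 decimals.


Soft-thresholding with lambda = 4.8:
prox(-1.3956) = sign(-1.3956)*max(|-1.3956| - 4.8, 0) = 0.0
prox(-7.7248) = sign(-7.7248)*max(|-7.7248| - 4.8, 0) = -2.9248
prox(5.2096) = sign(5.2096)*max(|5.2096| - 4.8, 0) = 0.4096
prox(-8.9486) = sign(-8.9486)*max(|-8.9486| - 4.8, 0) = -4.1486
prox(x) = [0.0, -2.9248, 0.4096, -4.1486]
||prox(x)||_1 = 0.0 + 2.9248 + 0.4096 + 4.1486 = 7.483


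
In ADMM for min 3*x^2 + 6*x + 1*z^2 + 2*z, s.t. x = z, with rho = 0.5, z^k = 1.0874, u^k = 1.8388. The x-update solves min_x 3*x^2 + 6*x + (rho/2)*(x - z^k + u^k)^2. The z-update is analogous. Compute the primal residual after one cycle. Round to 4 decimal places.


ADMM iteration with rho = 0.5, z^k = 1.0874, u^k = 1.8388
Step 1: x-update.
Minimize 3*x^2 + 6*x + (0.5/2)*(x - 1.0874 + 1.8388)^2
FOC: (2*3 + 0.5)*x = -6 + 0.5*(1.0874 - 1.8388)
x^{k+1} = -0.9809
Step 2: z-update.
Minimize 1*z^2 + 2*z + (0.5/2)*(-0.9809 - z + 1.8388)^2
FOC: (2*1 + 0.5)*z = -2 + 0.5*(-0.9809 + 1.8388)
z^{k+1} = -0.6284
Step 3: u-update.
u^{k+1} = 1.8388 - 0.9809 + 0.6284 = 1.4863
Step 4: Primal residual = |-0.9809 + 0.6284| = 0.3525


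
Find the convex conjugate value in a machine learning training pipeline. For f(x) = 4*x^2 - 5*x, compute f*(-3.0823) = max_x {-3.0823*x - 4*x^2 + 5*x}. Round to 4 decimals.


f*(y) = sup_x {y*x - a*x^2 - b*x} = sup_x {(y-b)*x - a*x^2}
FOC: (y - b) - 2a*x = 0 => x* = (y - b)/(2a)
x* = (-3.0823 + 5)/(2*4) = 0.2397
f*(-3.0823) = (y-b)^2/(4a) = (-3.0823 + 5)^2/(4*4)
= 3.6776/16 = 0.2298


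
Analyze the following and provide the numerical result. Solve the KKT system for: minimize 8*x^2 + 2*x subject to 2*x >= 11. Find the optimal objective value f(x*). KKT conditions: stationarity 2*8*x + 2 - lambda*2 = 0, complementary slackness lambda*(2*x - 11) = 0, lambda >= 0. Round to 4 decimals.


Step 1: Try lambda = 0 (constraint inactive).
x_unc = -2/(2*8) = -0.125
Check: 2*-0.125 = -0.25 < 11 -- violated!
Step 2: Constraint must be active: 2*x = 11
x* = 11/2 = 5.5
lambda = (2*8*5.5 + 2)/2 = 45.0
Step 3: Compute optimal value.
f(x*) = 8*5.5^2 + 2*5.5 = 253.0


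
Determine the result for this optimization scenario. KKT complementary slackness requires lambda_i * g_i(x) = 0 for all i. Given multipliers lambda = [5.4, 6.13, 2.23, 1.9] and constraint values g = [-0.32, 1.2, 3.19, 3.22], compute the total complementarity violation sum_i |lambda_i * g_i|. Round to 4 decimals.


KKT complementary slackness check:
lambda_1 * g_1 = 5.4 * -0.32 = -1.728
lambda_2 * g_2 = 6.13 * 1.2 = 7.356
lambda_3 * g_3 = 2.23 * 3.19 = 7.1137
lambda_4 * g_4 = 1.9 * 3.22 = 6.118
Total violation = 1.728 + 7.356 + 7.1137 + 6.118 = 22.3157


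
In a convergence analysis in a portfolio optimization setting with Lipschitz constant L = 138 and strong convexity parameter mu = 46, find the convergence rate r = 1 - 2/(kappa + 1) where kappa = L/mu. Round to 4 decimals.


Step 1: Compute the condition number.
kappa = L/mu = 138/46 = 3.0
Step 2: Compute the convergence rate.
r = 1 - 2/(kappa + 1) = 1 - 2*mu/(L + mu) = (L - mu)/(L + mu) = 92/184 = 0.5


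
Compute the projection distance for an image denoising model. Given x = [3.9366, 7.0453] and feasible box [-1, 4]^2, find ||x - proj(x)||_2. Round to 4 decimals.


Project each component onto [-1, 4].
clip(3.9366) = 3.9366, clip(7.0453) = 4.0
Projection = [3.9366, 4.0]
Squared diffs: [0.0, 9.2739]
Distance = sqrt(9.2739) = 3.0453


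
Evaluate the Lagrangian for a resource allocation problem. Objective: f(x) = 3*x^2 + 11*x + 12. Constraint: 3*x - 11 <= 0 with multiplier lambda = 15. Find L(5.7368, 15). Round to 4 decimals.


Step 1: Evaluate f(x).
f(5.7368) = 3*5.7368^2 + 11*5.7368 + 12 = 173.8374
Step 2: Evaluate g(x).
g(5.7368) = 3*5.7368 - 11 = 6.2104
Step 3: Compute Lagrangian.
L = 173.8374 + 15*6.2104 = 266.9934


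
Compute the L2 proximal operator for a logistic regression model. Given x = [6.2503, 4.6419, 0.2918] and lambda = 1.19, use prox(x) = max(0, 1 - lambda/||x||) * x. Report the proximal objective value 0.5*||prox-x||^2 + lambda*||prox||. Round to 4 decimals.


Step 1: Compute ||x||.
||x|| = 7.7909
Step 2: Compute scaling factor.
scale = max(0, 1 - 1.19/7.7909) = 0.8473
Step 3: prox(x) = [5.2956, 3.9329, 0.2472]
||prox(x)|| = 6.6009
Step 4: Proximal objective.
0.5*||prox-x||^2 = 0.7081
lambda*||prox|| = 7.8551
Total = 8.5632


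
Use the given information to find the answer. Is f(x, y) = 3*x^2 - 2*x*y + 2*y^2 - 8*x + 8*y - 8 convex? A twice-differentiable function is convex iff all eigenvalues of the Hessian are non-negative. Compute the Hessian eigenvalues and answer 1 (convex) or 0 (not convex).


The Hessian of f(x,y) = 3*x^2 - 2*x*y + 2*y^2 - 8*x + 8*y - 8 is:
H = [[6, -2], [-2, 4]]
Trace = 6 + 4 = 10
Determinant = 6*4 - (-2)^2 = 20
Discriminant = (10)^2 - 4*20 = 20.0
Eigenvalues: lambda_1 = 2.7639, lambda_2 = 7.2361
The function is convex.

1


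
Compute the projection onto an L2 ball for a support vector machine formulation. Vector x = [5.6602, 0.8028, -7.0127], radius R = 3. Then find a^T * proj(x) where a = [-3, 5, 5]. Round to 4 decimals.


Step 1: Compute ||x|| (intermediates to 6 decimals).
||x|| = sqrt(5.6602^2 + 0.8028^2 + (-7.0127)^2) = 9.047669
Step 2: Project.
Since ||x|| > R, scale = R/||x|| = 3/9.047669 = 0.331577, proj(x) = scale * x
proj(x) = [1.876792, 0.26619, -2.32525]
Step 3: Dot product.
a^T * proj(x) = -3*1.876792 + 5*0.26619 + 5*(-2.32525) = -15.9257


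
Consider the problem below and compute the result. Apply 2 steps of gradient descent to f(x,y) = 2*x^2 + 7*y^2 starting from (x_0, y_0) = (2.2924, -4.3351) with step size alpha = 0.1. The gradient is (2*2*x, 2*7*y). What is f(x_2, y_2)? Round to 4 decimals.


Gradient descent on f(x,y) = 2*x^2 + 7*y^2.
Starting point: (2.2924, -4.3351), alpha = 0.1
Step 1: grad_x = 2*2*2.2924 = 9.1696, grad_y = 2*7*-4.3351 = -60.6914
  x_1 = 2.2924 - 0.1*9.1696 = 1.3754
  y_1 = -4.3351 - 0.1*-60.6914 = 1.734
Step 2: grad_x = 2*2*1.3754 = 5.5018, grad_y = 2*7*1.734 = 24.2766
  x_2 = 1.3754 - 0.1*5.5018 = 0.8253
  y_2 = 1.734 - 0.1*24.2766 = -0.6936
f(0.8253, -0.6936) = 2*0.8253^2 + 7*(-0.6936)^2 = 4.7298


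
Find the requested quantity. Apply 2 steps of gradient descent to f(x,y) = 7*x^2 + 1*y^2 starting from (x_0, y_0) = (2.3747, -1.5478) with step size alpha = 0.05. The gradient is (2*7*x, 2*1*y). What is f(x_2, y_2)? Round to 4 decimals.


Gradient descent on f(x,y) = 7*x^2 + 1*y^2.
Starting point: (2.3747, -1.5478), alpha = 0.05
Step 1: grad_x = 2*7*2.3747 = 33.2458, grad_y = 2*1*-1.5478 = -3.0956
  x_1 = 2.3747 - 0.05*33.2458 = 0.7124
  y_1 = -1.5478 - 0.05*-3.0956 = -1.393
Step 2: grad_x = 2*7*0.7124 = 9.9737, grad_y = 2*1*-1.393 = -2.786
  x_2 = 0.7124 - 0.05*9.9737 = 0.2137
  y_2 = -1.393 - 0.05*-2.786 = -1.2537
f(0.2137, -1.2537) = 7*0.2137^2 + 1*(-1.2537)^2 = 1.8916


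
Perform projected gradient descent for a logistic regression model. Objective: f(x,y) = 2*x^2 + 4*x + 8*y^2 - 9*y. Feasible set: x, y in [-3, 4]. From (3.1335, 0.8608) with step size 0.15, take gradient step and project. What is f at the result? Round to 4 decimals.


Step 1: Compute gradient at (3.1335, 0.8608).
grad_x = 2*2*3.1335 + 4 = 16.534
grad_y = 2*8*0.8608 - 9 = 4.7728
Step 2: Gradient step.
x_raw = 3.1335 - 0.15*16.534 = 0.6534
y_raw = 0.8608 - 0.15*4.7728 = 0.1449
Step 3: Project onto [-3, 4].
x_proj = clip(0.6534) = 0.6534
y_proj = clip(0.1449) = 0.1449
Step 4: Evaluate f.
f(0.6534, 0.1449) = 2.3315


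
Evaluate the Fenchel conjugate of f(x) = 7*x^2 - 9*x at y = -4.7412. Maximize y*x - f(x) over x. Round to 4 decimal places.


f*(y) = sup_x {y*x - a*x^2 - b*x} = sup_x {(y-b)*x - a*x^2}
FOC: (y - b) - 2a*x = 0 => x* = (y - b)/(2a)
x* = (-4.7412 + 9)/(2*7) = 0.3042
f*(-4.7412) = (y-b)^2/(4a) = (-4.7412 + 9)^2/(4*7)
= 18.1374/28 = 0.6478


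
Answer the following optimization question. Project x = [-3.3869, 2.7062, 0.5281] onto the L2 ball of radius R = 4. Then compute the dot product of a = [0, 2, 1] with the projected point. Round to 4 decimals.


Step 1: Compute ||x|| (intermediates to 6 decimals).
||x|| = sqrt((-3.3869)^2 + 2.7062^2 + 0.5281^2) = 4.367322
Step 2: Project.
Since ||x|| > R, scale = R/||x|| = 4/4.367322 = 0.915893, proj(x) = scale * x
proj(x) = [-3.102038, 2.47859, 0.483683]
Step 3: Dot product.
a^T * proj(x) = 0*(-3.102038) + 2*2.47859 + 1*0.483683 = 5.4409


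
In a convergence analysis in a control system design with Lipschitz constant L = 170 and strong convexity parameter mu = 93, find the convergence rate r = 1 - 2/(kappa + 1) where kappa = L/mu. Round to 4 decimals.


Step 1: Compute the condition number.
kappa = L/mu = 170/93 = 1.828
Step 2: Compute the convergence rate.
r = 1 - 2/(kappa + 1) = 1 - 2*mu/(L + mu) = (L - mu)/(L + mu) = 77/263 = 0.2928


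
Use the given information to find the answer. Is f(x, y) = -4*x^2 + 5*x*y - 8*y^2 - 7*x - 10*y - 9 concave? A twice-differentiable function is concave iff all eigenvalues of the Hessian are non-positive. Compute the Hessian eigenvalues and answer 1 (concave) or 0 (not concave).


The Hessian of f(x,y) = -4*x^2 + 5*x*y - 8*y^2 - 7*x - 10*y - 9 is:
H = [[-8, 5], [5, -16]]
Trace = -8 - 16 = -24
Determinant = -8*-16 - (5)^2 = 103
Discriminant = (-24)^2 - 4*103 = 164.0
Eigenvalues: lambda_1 = -18.4031, lambda_2 = -5.5969
The function is concave.

1


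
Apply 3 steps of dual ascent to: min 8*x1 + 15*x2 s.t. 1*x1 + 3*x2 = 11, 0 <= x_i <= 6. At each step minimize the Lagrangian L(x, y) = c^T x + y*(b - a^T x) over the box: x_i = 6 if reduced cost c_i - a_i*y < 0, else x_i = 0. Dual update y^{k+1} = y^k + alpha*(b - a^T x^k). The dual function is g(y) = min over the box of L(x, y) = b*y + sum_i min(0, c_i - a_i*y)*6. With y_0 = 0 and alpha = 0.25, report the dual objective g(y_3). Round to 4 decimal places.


Dual ascent for LP: min 8*x1 + 15*x2, 1*x1 + 3*x2 = 11, 0 <= x_i <= 6
Step 1: y^k = 0.0, reduced costs: (8.0, 15.0)
  x^k = (0.0, 0.0), subgradient = b - a^T x = 11.0
  y^{k+1} = 0.0 + 0.25*11.0 = 2.75
Step 2: y^k = 2.75, reduced costs: (5.25, 6.75)
  x^k = (0.0, 0.0), subgradient = b - a^T x = 11.0
  y^{k+1} = 2.75 + 0.25*11.0 = 5.5
Step 3: y^k = 5.5, reduced costs: (2.5, -1.5)
  x^k = (0.0, 6.0), subgradient = b - a^T x = -7.0
  y^{k+1} = 5.5 + 0.25*-7.0 = 3.75
Dual objective at y_3 = 3.75: reduced costs (4.25, 3.75), box minimizer x = (0.0, 0.0)
g(y_3) = b*y + (c1 - a1*y)*x1 + (c2 - a2*y)*x2 = 11*3.75 + 4.25*0.0 + 3.75*0.0 = 41.25 + 0.0 + 0.0 = 41.25
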